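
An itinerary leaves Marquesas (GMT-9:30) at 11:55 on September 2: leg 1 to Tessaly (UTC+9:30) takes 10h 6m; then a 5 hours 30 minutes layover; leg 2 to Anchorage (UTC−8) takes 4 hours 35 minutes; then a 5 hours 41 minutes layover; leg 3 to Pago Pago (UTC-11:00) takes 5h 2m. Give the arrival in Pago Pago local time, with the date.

17:19 on September 3

Convert departure to UTC: 11:55 + 9:30 = 21:25 UTC on Sep 2.
Add 10 hours and 6 minutes leg 1 → 07:31 UTC (Sep 3).
Add 5 hours 30 minutes layover in Tessaly → 13:01 UTC.
Add 4 hours 35 minutes leg 2 → 17:36 UTC.
Add 5 hours and 41 minutes layover in Anchorage → 23:17 UTC.
Add 5 hours and 2 minutes leg 3 → 04:19 UTC (Sep 4).
Pago Pago is UTC−11:00, so local arrival = 04:19 − 11:00 = 17:19 on Sep 3.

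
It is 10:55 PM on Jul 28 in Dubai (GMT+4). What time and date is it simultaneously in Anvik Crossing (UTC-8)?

10:55 AM on July 28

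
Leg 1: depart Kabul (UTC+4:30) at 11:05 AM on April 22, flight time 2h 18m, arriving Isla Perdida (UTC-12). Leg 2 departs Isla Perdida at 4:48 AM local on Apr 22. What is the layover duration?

Convert departure to UTC: 11:05 AM − 4:30 = 6:35 AM UTC on Apr 22.
Add 2 hours and 18 minutes flight time → 8:53 AM UTC.
Isla Perdida is UTC−12:00, so local arrival = 8:53 AM − 12:00 = 8:53 PM on Apr 21.
Layover = 4:48 AM − 8:53 PM (+1 day) = 7 hours 55 minutes.

7 hours 55 minutes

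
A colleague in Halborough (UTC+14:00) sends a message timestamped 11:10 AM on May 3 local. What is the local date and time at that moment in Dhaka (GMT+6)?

3:10 AM on May 3

In UTC: 11:10 AM − 14:00 = 9:10 PM on May 2.
Dhaka is UTC+6:00: 9:10 PM + 6:00 = 3:10 AM on May 3.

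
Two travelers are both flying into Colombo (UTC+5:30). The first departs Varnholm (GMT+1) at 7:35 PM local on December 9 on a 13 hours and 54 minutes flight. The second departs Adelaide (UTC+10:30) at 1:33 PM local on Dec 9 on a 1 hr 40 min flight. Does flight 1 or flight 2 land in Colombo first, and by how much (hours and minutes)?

the second, by 27 hours 46 minutes

Flight 1 in UTC: 7:35 PM − 1:00 = 6:35 PM on Dec 9.
+13 hours and 54 minutes → arrive 8:29 AM UTC on Dec 10.
Flight 2 in UTC: 1:33 PM − 10:30 = 3:03 AM on Dec 9.
+1 hour and 40 minutes → arrive 4:43 AM UTC on Dec 9.
Flight 2 lands earlier by 27 hours 46 minutes.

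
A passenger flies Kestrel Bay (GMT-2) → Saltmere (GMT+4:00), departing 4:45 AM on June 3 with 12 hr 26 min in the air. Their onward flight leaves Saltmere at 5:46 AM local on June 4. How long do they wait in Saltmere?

6 hours 35 minutes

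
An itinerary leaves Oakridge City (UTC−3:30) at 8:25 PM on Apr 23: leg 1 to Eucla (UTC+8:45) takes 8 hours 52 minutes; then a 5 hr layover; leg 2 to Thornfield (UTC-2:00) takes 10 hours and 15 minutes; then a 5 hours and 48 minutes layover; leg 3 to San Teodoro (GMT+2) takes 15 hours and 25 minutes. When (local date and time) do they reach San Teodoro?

11:15 PM on April 25

Convert departure to UTC: 8:25 PM + 3:30 = 11:55 PM UTC on Apr 23.
Add 8 hours and 52 minutes leg 1 → 8:47 AM UTC (Apr 24).
Add 5 hours layover in Eucla → 1:47 PM UTC.
Add 10 hours and 15 minutes leg 2 → 12:02 AM UTC (Apr 25).
Add 5 hours 48 minutes layover in Thornfield → 5:50 AM UTC.
Add 15 hours 25 minutes leg 3 → 9:15 PM UTC.
San Teodoro is UTC+2:00, so local arrival = 9:15 PM + 2:00 = 11:15 PM on Apr 25.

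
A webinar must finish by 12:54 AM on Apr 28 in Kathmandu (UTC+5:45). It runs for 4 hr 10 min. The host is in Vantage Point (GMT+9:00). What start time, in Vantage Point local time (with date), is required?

Target end time in UTC: 12:54 AM − 5:45 = 7:09 PM on Apr 27.
Subtract 4 hours and 10 minutes → start 2:59 PM UTC on Apr 27.
Vantage Point is UTC+9:00: 2:59 PM + 9:00 = 11:59 PM on Apr 27.

11:59 PM on April 27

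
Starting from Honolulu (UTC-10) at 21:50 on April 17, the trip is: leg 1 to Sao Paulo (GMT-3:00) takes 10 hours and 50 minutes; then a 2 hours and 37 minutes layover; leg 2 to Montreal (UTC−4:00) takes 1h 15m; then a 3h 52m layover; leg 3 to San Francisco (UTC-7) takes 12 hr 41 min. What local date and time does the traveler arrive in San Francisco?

08:05 on April 19

Convert departure to UTC: 21:50 + 10:00 = 07:50 UTC on Apr 18.
Add 10 hours 50 minutes leg 1 → 18:40 UTC.
Add 2 hours 37 minutes layover in Sao Paulo → 21:17 UTC.
Add 1 hour 15 minutes leg 2 → 22:32 UTC.
Add 3 hours and 52 minutes layover in Montreal → 02:24 UTC (Apr 19).
Add 12 hours 41 minutes leg 3 → 15:05 UTC.
San Francisco is UTC−7:00, so local arrival = 15:05 − 7:00 = 08:05 on Apr 19.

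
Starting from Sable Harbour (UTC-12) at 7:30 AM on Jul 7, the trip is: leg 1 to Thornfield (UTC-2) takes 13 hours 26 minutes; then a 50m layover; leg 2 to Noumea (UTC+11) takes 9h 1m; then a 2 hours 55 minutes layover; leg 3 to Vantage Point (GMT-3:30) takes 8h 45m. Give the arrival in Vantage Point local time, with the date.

Convert departure to UTC: 7:30 AM + 12:00 = 7:30 PM UTC on Jul 7.
Add 13 hours and 26 minutes leg 1 → 8:56 AM UTC (Jul 8).
Add 50 minutes layover in Thornfield → 9:46 AM UTC.
Add 9 hours 1 minute leg 2 → 6:47 PM UTC.
Add 2 hours 55 minutes layover in Noumea → 9:42 PM UTC.
Add 8 hours 45 minutes leg 3 → 6:27 AM UTC (Jul 9).
Vantage Point is UTC−3:30, so local arrival = 6:27 AM − 3:30 = 2:57 AM on Jul 9.

2:57 AM on July 9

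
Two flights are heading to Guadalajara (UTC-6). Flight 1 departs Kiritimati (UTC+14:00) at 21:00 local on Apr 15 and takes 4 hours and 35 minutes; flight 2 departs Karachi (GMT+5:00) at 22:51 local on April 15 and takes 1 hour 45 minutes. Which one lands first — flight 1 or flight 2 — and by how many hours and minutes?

the first, by 8 hours 1 minute

Flight 1 in UTC: 21:00 − 14:00 = 07:00 on Apr 15.
+4 hours and 35 minutes → arrive 11:35 UTC on Apr 15.
Flight 2 in UTC: 22:51 − 5:00 = 17:51 on Apr 15.
+1 hour and 45 minutes → arrive 19:36 UTC on Apr 15.
Flight 1 lands earlier by 8 hours 1 minute.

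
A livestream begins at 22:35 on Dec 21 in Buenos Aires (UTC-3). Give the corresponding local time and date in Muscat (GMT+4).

05:35 on December 22

In UTC: 22:35 + 3:00 = 01:35 on Dec 22.
Muscat is UTC+4:00: 01:35 + 4:00 = 05:35 on Dec 22.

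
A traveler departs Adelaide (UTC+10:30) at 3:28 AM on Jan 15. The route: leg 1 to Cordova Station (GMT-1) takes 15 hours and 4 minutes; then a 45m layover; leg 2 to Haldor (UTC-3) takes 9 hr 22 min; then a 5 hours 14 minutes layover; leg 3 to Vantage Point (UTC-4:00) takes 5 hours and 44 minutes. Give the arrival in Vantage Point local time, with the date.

Convert departure to UTC: 3:28 AM − 10:30 = 4:58 PM UTC on Jan 14.
Add 15 hours 4 minutes leg 1 → 8:02 AM UTC (Jan 15).
Add 45 minutes layover in Cordova Station → 8:47 AM UTC.
Add 9 hours 22 minutes leg 2 → 6:09 PM UTC.
Add 5 hours and 14 minutes layover in Haldor → 11:23 PM UTC.
Add 5 hours 44 minutes leg 3 → 5:07 AM UTC (Jan 16).
Vantage Point is UTC−4:00, so local arrival = 5:07 AM − 4:00 = 1:07 AM on Jan 16.

1:07 AM on Jan 16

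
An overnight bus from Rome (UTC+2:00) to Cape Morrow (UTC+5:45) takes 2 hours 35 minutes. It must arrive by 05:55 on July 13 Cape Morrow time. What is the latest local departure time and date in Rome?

Target arrival in UTC: 05:55 − 5:45 = 00:10 on Jul 13.
Subtract 2 hours 35 minutes → departure 21:35 UTC on Jul 12.
Rome is UTC+2:00: 21:35 + 2:00 = 23:35 on Jul 12.

23:35 on July 12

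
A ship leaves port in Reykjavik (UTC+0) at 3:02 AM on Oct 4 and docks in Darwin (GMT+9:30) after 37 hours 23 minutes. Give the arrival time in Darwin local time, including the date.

Darwin is 9:30 ahead of Reykjavik.
After 37 hours 23 minutes it is 4:25 PM (Oct 5) in Reykjavik.
Shift by the zone difference: 4:25 PM + 9:30 = 1:55 AM on Oct 6 in Darwin.

1:55 AM on October 6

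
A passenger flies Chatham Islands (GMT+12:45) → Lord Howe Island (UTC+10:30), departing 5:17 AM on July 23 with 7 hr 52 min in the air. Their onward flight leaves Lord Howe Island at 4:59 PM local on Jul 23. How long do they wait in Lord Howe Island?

Convert departure to UTC: 5:17 AM − 12:45 = 4:32 PM UTC on Jul 22.
Add 7 hours 52 minutes flight time → 12:24 AM UTC (Jul 23).
Lord Howe Island is UTC+10:30, so local arrival = 12:24 AM + 10:30 = 10:54 AM on Jul 23.
Layover = 4:59 PM − 10:54 AM = 6 hours 5 minutes.

6 hours 5 minutes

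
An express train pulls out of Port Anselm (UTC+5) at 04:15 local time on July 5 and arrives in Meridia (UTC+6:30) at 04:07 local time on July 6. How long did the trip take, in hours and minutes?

22 hours 22 minutes

Departure in UTC: 04:15 − 5:00 = 23:15 on Jul 4.
Arrival in UTC: 04:07 − 6:30 = 21:37 on Jul 5.
Elapsed = 21:37 − 23:15 (+1 day) = 22 hours 22 minutes.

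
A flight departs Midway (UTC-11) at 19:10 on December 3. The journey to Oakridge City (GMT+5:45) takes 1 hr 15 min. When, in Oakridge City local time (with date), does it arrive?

13:10 on December 4

Convert departure to UTC: 19:10 + 11:00 = 06:10 UTC on Dec 4.
Add 1 hour and 15 minutes travel time → 07:25 UTC.
Oakridge City is UTC+5:45, so local arrival = 07:25 + 5:45 = 13:10 on Dec 4.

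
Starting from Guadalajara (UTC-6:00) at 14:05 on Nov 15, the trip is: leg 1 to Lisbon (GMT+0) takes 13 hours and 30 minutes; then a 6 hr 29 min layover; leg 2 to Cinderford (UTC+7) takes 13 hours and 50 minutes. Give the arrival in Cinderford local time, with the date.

Convert departure to UTC: 14:05 + 6:00 = 20:05 UTC on Nov 15.
Add 13 hours 30 minutes leg 1 → 09:35 UTC (Nov 16).
Add 6 hours and 29 minutes layover in Lisbon → 16:04 UTC.
Add 13 hours 50 minutes leg 2 → 05:54 UTC (Nov 17).
Cinderford is UTC+7:00, so local arrival = 05:54 + 7:00 = 12:54 on Nov 17.

12:54 on November 17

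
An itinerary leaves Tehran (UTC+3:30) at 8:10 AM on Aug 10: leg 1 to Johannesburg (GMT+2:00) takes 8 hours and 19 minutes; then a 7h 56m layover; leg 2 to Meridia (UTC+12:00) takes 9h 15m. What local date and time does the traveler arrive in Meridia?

Convert departure to UTC: 8:10 AM − 3:30 = 4:40 AM UTC on Aug 10.
Add 8 hours 19 minutes leg 1 → 12:59 PM UTC.
Add 7 hours 56 minutes layover in Johannesburg → 8:55 PM UTC.
Add 9 hours 15 minutes leg 2 → 6:10 AM UTC (Aug 11).
Meridia is UTC+12:00, so local arrival = 6:10 AM + 12:00 = 6:10 PM on Aug 11.

6:10 PM on Aug 11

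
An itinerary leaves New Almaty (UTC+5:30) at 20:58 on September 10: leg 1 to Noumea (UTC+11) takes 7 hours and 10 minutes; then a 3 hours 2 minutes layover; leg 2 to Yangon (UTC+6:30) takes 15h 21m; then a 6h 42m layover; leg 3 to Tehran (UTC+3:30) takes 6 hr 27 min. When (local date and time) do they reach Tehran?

Convert departure to UTC: 20:58 − 5:30 = 15:28 UTC on Sep 10.
Add 7 hours and 10 minutes leg 1 → 22:38 UTC.
Add 3 hours and 2 minutes layover in Noumea → 01:40 UTC (Sep 11).
Add 15 hours 21 minutes leg 2 → 17:01 UTC.
Add 6 hours 42 minutes layover in Yangon → 23:43 UTC.
Add 6 hours and 27 minutes leg 3 → 06:10 UTC (Sep 12).
Tehran is UTC+3:30, so local arrival = 06:10 + 3:30 = 09:40 on Sep 12.

09:40 on September 12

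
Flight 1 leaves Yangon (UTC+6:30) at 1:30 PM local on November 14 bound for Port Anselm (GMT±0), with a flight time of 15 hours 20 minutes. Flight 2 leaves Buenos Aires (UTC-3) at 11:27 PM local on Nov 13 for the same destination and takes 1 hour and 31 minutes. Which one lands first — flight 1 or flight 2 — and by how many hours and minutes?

Flight 1 in UTC: 1:30 PM − 6:30 = 7:00 AM on Nov 14.
+15 hours and 20 minutes → arrive 10:20 PM UTC on Nov 14.
Flight 2 in UTC: 11:27 PM + 3:00 = 2:27 AM on Nov 14.
+1 hour 31 minutes → arrive 3:58 AM UTC on Nov 14.
Flight 2 lands earlier by 18 hours 22 minutes.

the second, by 18 hours 22 minutes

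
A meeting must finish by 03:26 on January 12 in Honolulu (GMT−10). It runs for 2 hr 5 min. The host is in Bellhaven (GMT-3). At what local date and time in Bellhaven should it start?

08:21 on January 12

Target end time in UTC: 03:26 + 10:00 = 13:26 on Jan 12.
Subtract 2 hours and 5 minutes → start 11:21 UTC on Jan 12.
Bellhaven is UTC−3:00: 11:21 − 3:00 = 08:21 on Jan 12.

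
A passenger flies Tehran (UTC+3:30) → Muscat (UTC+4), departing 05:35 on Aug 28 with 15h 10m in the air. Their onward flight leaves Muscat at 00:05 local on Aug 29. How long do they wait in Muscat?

2 hours 50 minutes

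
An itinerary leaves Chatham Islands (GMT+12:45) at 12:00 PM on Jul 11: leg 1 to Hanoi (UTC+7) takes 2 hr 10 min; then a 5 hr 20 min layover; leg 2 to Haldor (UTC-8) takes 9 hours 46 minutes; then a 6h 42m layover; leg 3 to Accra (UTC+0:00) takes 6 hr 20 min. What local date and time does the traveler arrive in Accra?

5:33 AM on July 12

Convert departure to UTC: 12:00 PM − 12:45 = 11:15 PM UTC on Jul 10.
Add 2 hours 10 minutes leg 1 → 1:25 AM UTC (Jul 11).
Add 5 hours and 20 minutes layover in Hanoi → 6:45 AM UTC.
Add 9 hours 46 minutes leg 2 → 4:31 PM UTC.
Add 6 hours and 42 minutes layover in Haldor → 11:13 PM UTC.
Add 6 hours 20 minutes leg 3 → 5:33 AM UTC (Jul 12).
Accra is UTC+0, so local arrival is the same: 5:33 AM on Jul 12.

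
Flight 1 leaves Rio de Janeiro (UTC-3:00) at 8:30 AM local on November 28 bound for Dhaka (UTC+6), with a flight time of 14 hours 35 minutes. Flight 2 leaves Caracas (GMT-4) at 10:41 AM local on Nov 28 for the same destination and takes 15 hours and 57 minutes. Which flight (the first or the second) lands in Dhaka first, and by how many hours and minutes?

the first, by 4 hours 33 minutes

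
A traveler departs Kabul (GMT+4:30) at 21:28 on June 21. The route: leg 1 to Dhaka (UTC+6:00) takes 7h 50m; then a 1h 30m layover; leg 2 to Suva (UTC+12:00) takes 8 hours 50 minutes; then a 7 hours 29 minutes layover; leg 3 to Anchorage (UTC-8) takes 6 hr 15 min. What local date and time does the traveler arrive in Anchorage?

16:52 on June 22

Convert departure to UTC: 21:28 − 4:30 = 16:58 UTC on Jun 21.
Add 7 hours and 50 minutes leg 1 → 00:48 UTC (Jun 22).
Add 1 hour and 30 minutes layover in Dhaka → 02:18 UTC.
Add 8 hours 50 minutes leg 2 → 11:08 UTC.
Add 7 hours 29 minutes layover in Suva → 18:37 UTC.
Add 6 hours and 15 minutes leg 3 → 00:52 UTC (Jun 23).
Anchorage is UTC−8:00, so local arrival = 00:52 − 8:00 = 16:52 on Jun 22.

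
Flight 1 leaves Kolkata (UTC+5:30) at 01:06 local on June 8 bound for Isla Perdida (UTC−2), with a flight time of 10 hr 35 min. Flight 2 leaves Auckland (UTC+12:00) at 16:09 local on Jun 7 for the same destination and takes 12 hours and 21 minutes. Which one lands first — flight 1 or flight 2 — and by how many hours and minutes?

the second, by 13 hours 41 minutes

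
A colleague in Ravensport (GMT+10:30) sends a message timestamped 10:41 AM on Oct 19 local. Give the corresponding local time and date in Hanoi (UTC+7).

7:11 AM on October 19

Hanoi is 3:30 behind Ravensport.
Shift by the zone difference: 10:41 AM − 3:30 = 7:11 AM on Oct 19 in Hanoi.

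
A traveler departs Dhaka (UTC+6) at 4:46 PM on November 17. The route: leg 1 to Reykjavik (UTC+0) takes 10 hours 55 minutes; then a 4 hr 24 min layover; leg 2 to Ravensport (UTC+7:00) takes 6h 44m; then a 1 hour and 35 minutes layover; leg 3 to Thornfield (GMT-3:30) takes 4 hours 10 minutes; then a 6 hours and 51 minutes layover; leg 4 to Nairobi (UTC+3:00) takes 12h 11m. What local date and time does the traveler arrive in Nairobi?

12:36 PM on November 19

Convert departure to UTC: 4:46 PM − 6:00 = 10:46 AM UTC on Nov 17.
Add 10 hours 55 minutes leg 1 → 9:41 PM UTC.
Add 4 hours 24 minutes layover in Reykjavik → 2:05 AM UTC (Nov 18).
Add 6 hours and 44 minutes leg 2 → 8:49 AM UTC.
Add 1 hour 35 minutes layover in Ravensport → 10:24 AM UTC.
Add 4 hours 10 minutes leg 3 → 2:34 PM UTC.
Add 6 hours 51 minutes layover in Thornfield → 9:25 PM UTC.
Add 12 hours 11 minutes leg 4 → 9:36 AM UTC (Nov 19).
Nairobi is UTC+3:00, so local arrival = 9:36 AM + 3:00 = 12:36 PM on Nov 19.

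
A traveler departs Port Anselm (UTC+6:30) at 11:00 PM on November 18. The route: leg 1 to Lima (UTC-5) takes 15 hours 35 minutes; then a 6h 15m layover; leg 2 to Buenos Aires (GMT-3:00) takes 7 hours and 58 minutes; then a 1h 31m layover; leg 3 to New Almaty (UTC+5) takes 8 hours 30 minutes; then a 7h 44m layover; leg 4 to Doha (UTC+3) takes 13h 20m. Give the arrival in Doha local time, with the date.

Convert departure to UTC: 11:00 PM − 6:30 = 4:30 PM UTC on Nov 18.
Add 15 hours and 35 minutes leg 1 → 8:05 AM UTC (Nov 19).
Add 6 hours 15 minutes layover in Lima → 2:20 PM UTC.
Add 7 hours and 58 minutes leg 2 → 10:18 PM UTC.
Add 1 hour 31 minutes layover in Buenos Aires → 11:49 PM UTC.
Add 8 hours 30 minutes leg 3 → 8:19 AM UTC (Nov 20).
Add 7 hours and 44 minutes layover in New Almaty → 4:03 PM UTC.
Add 13 hours and 20 minutes leg 4 → 5:23 AM UTC (Nov 21).
Doha is UTC+3:00, so local arrival = 5:23 AM + 3:00 = 8:23 AM on Nov 21.

8:23 AM on November 21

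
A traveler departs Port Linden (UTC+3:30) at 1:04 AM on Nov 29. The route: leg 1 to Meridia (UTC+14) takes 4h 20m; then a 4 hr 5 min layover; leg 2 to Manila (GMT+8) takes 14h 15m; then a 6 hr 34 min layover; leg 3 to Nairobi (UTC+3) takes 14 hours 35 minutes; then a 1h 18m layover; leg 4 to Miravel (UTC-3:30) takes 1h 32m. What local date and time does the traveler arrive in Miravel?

4:43 PM on November 30

Convert departure to UTC: 1:04 AM − 3:30 = 9:34 PM UTC on Nov 28.
Add 4 hours and 20 minutes leg 1 → 1:54 AM UTC (Nov 29).
Add 4 hours and 5 minutes layover in Meridia → 5:59 AM UTC.
Add 14 hours and 15 minutes leg 2 → 8:14 PM UTC.
Add 6 hours 34 minutes layover in Manila → 2:48 AM UTC (Nov 30).
Add 14 hours 35 minutes leg 3 → 5:23 PM UTC.
Add 1 hour 18 minutes layover in Nairobi → 6:41 PM UTC.
Add 1 hour 32 minutes leg 4 → 8:13 PM UTC.
Miravel is UTC−3:30, so local arrival = 8:13 PM − 3:30 = 4:43 PM on Nov 30.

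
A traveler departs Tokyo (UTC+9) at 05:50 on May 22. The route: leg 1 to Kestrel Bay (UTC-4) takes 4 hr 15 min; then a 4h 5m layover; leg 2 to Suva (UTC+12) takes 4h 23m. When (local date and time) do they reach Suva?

Convert departure to UTC: 05:50 − 9:00 = 20:50 UTC on May 21.
Add 4 hours 15 minutes leg 1 → 01:05 UTC (May 22).
Add 4 hours and 5 minutes layover in Kestrel Bay → 05:10 UTC.
Add 4 hours and 23 minutes leg 2 → 09:33 UTC.
Suva is UTC+12:00, so local arrival = 09:33 + 12:00 = 21:33 on May 22.

21:33 on May 22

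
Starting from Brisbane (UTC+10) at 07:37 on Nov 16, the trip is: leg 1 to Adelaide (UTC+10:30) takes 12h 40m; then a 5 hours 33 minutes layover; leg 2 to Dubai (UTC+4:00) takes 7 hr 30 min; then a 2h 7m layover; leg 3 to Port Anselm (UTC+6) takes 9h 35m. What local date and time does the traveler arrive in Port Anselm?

Convert departure to UTC: 07:37 − 10:00 = 21:37 UTC on Nov 15.
Add 12 hours 40 minutes leg 1 → 10:17 UTC (Nov 16).
Add 5 hours and 33 minutes layover in Adelaide → 15:50 UTC.
Add 7 hours 30 minutes leg 2 → 23:20 UTC.
Add 2 hours 7 minutes layover in Dubai → 01:27 UTC (Nov 17).
Add 9 hours 35 minutes leg 3 → 11:02 UTC.
Port Anselm is UTC+6:00, so local arrival = 11:02 + 6:00 = 17:02 on Nov 17.

17:02 on Nov 17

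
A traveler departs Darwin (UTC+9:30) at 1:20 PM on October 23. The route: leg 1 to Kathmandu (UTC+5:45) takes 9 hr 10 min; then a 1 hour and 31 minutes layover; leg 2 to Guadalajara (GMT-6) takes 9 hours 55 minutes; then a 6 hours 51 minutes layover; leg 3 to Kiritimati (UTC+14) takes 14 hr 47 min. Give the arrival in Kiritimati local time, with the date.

Convert departure to UTC: 1:20 PM − 9:30 = 3:50 AM UTC on Oct 23.
Add 9 hours 10 minutes leg 1 → 1:00 PM UTC.
Add 1 hour 31 minutes layover in Kathmandu → 2:31 PM UTC.
Add 9 hours and 55 minutes leg 2 → 12:26 AM UTC (Oct 24).
Add 6 hours and 51 minutes layover in Guadalajara → 7:17 AM UTC.
Add 14 hours 47 minutes leg 3 → 10:04 PM UTC.
Kiritimati is UTC+14:00, so local arrival = 10:04 PM + 14:00 = 12:04 PM on Oct 25.

12:04 PM on Oct 25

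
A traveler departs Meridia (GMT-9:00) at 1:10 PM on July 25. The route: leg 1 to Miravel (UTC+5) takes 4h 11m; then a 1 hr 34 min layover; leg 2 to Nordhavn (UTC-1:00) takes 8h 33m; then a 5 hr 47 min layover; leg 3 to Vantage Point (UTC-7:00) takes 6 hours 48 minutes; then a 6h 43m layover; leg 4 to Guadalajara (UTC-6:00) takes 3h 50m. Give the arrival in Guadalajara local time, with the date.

5:36 AM on Jul 27

Convert departure to UTC: 1:10 PM + 9:00 = 10:10 PM UTC on Jul 25.
Add 4 hours and 11 minutes leg 1 → 2:21 AM UTC (Jul 26).
Add 1 hour 34 minutes layover in Miravel → 3:55 AM UTC.
Add 8 hours and 33 minutes leg 2 → 12:28 PM UTC.
Add 5 hours 47 minutes layover in Nordhavn → 6:15 PM UTC.
Add 6 hours and 48 minutes leg 3 → 1:03 AM UTC (Jul 27).
Add 6 hours 43 minutes layover in Vantage Point → 7:46 AM UTC.
Add 3 hours and 50 minutes leg 4 → 11:36 AM UTC.
Guadalajara is UTC−6:00, so local arrival = 11:36 AM − 6:00 = 5:36 AM on Jul 27.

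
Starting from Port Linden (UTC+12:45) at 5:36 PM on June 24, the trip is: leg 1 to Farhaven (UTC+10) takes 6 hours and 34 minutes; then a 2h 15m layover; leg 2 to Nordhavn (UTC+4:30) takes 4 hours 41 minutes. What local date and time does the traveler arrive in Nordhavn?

10:51 PM on June 24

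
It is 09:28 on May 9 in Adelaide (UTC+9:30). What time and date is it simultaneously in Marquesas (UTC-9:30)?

Marquesas is 19:00 behind Adelaide.
Shift by the zone difference: 09:28 − 19:00 = 14:28 on May 8 in Marquesas.

14:28 on May 8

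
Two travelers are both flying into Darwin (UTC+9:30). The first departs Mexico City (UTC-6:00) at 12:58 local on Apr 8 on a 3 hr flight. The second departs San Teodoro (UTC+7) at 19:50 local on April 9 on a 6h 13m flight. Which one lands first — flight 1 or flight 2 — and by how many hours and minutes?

Flight 1 in UTC: 12:58 + 6:00 = 18:58 on Apr 8.
+3 hours → arrive 21:58 UTC on Apr 8.
Flight 2 in UTC: 19:50 − 7:00 = 12:50 on Apr 9.
+6 hours 13 minutes → arrive 19:03 UTC on Apr 9.
Flight 1 lands earlier by 21 hours 5 minutes.

the first, by 21 hours 5 minutes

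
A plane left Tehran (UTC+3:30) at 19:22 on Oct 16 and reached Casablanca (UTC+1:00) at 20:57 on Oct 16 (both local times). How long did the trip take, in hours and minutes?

4 hours 5 minutes

Departure in UTC: 19:22 − 3:30 = 15:52 on Oct 16.
Arrival in UTC: 20:57 − 1:00 = 19:57 on Oct 16.
Elapsed = 19:57 − 15:52 = 4 hours 5 minutes.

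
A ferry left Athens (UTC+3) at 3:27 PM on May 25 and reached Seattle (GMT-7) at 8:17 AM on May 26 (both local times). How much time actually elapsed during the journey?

26 hours 50 minutes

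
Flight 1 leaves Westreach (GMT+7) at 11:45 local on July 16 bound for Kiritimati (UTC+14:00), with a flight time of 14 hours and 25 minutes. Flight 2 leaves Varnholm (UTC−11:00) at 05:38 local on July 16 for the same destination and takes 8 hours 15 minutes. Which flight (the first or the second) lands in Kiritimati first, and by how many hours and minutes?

Flight 1 in UTC: 11:45 − 7:00 = 04:45 on Jul 16.
+14 hours and 25 minutes → arrive 19:10 UTC on Jul 16.
Flight 2 in UTC: 05:38 + 11:00 = 16:38 on Jul 16.
+8 hours and 15 minutes → arrive 00:53 UTC on Jul 17.
Flight 1 lands earlier by 5 hours 43 minutes.

the first, by 5 hours 43 minutes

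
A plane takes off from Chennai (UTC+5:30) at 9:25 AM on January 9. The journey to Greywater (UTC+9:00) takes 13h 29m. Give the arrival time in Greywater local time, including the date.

Convert departure to UTC: 9:25 AM − 5:30 = 3:55 AM UTC on Jan 9.
Add 13 hours and 29 minutes travel time → 5:24 PM UTC.
Greywater is UTC+9:00, so local arrival = 5:24 PM + 9:00 = 2:24 AM on Jan 10.

2:24 AM on January 10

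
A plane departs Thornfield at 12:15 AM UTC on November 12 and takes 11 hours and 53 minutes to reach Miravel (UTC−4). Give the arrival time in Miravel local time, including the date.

8:08 AM on November 12

Departure is given in UTC: 12:15 AM on Nov 12.
Add 11 hours 53 minutes → 12:08 PM UTC.
Miravel is UTC−4:00: 12:08 PM − 4:00 = 8:08 AM on Nov 12.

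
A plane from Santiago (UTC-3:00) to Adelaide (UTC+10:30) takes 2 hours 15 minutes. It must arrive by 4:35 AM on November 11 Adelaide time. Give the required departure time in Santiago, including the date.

12:50 PM on Nov 10

Target arrival in UTC: 4:35 AM − 10:30 = 6:05 PM on Nov 10.
Subtract 2 hours and 15 minutes → departure 3:50 PM UTC on Nov 10.
Santiago is UTC−3:00: 3:50 PM − 3:00 = 12:50 PM on Nov 10.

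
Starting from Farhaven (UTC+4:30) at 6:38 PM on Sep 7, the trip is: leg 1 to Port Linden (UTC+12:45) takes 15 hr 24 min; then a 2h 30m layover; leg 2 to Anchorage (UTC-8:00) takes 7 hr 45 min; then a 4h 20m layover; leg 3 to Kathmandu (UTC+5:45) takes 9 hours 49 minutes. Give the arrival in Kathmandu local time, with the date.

Convert departure to UTC: 6:38 PM − 4:30 = 2:08 PM UTC on Sep 7.
Add 15 hours 24 minutes leg 1 → 5:32 AM UTC (Sep 8).
Add 2 hours 30 minutes layover in Port Linden → 8:02 AM UTC.
Add 7 hours and 45 minutes leg 2 → 3:47 PM UTC.
Add 4 hours and 20 minutes layover in Anchorage → 8:07 PM UTC.
Add 9 hours 49 minutes leg 3 → 5:56 AM UTC (Sep 9).
Kathmandu is UTC+5:45, so local arrival = 5:56 AM + 5:45 = 11:41 AM on Sep 9.

11:41 AM on Sep 9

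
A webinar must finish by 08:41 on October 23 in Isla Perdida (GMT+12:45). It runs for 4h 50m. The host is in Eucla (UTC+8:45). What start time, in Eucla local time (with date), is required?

23:51 on October 22

Target end time in UTC: 08:41 − 12:45 = 19:56 on Oct 22.
Subtract 4 hours and 50 minutes → start 15:06 UTC on Oct 22.
Eucla is UTC+8:45: 15:06 + 8:45 = 23:51 on Oct 22.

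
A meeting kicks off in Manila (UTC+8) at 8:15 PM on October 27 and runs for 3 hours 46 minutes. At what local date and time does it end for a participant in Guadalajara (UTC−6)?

10:01 AM on October 27

Convert start to UTC: 8:15 PM − 8:00 = 12:15 PM UTC on Oct 27.
Add 3 hours and 46 minutes duration → 4:01 PM UTC.
Guadalajara is UTC−6:00, so local end time = 4:01 PM − 6:00 = 10:01 AM on Oct 27.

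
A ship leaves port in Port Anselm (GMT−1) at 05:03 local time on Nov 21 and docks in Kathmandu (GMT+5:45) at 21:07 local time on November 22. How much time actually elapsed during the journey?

33 hours 19 minutes

Departure in UTC: 05:03 + 1:00 = 06:03 on Nov 21.
Arrival in UTC: 21:07 − 5:45 = 15:22 on Nov 22.
Elapsed = 15:22 − 06:03 (+1 day) = 33 hours 19 minutes.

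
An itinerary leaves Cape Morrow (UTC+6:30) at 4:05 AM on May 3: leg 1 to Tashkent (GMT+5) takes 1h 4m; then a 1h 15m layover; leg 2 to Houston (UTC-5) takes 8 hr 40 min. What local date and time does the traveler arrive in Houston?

Convert departure to UTC: 4:05 AM − 6:30 = 9:35 PM UTC on May 2.
Add 1 hour 4 minutes leg 1 → 10:39 PM UTC.
Add 1 hour and 15 minutes layover in Tashkent → 11:54 PM UTC.
Add 8 hours 40 minutes leg 2 → 8:34 AM UTC (May 3).
Houston is UTC−5:00, so local arrival = 8:34 AM − 5:00 = 3:34 AM on May 3.

3:34 AM on May 3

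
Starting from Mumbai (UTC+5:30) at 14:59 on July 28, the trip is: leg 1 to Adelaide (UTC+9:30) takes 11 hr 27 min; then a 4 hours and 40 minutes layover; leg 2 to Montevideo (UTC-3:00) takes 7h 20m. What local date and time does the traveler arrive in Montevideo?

05:56 on July 29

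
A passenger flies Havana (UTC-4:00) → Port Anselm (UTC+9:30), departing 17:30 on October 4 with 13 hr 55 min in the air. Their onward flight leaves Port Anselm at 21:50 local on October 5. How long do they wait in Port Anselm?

55 minutes

Convert departure to UTC: 17:30 + 4:00 = 21:30 UTC on Oct 4.
Add 13 hours and 55 minutes flight time → 11:25 UTC (Oct 5).
Port Anselm is UTC+9:30, so local arrival = 11:25 + 9:30 = 20:55 on Oct 5.
Layover = 21:50 − 20:55 = 55 minutes.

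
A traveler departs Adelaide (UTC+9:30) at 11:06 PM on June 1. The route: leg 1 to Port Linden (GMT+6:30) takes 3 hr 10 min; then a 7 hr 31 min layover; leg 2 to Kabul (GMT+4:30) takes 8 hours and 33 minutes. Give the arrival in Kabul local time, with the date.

1:20 PM on Jun 2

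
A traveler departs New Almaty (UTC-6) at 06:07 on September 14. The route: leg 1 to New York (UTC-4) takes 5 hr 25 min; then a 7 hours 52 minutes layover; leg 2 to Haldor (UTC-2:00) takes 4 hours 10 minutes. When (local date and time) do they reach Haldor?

Convert departure to UTC: 06:07 + 6:00 = 12:07 UTC on Sep 14.
Add 5 hours 25 minutes leg 1 → 17:32 UTC.
Add 7 hours and 52 minutes layover in New York → 01:24 UTC (Sep 15).
Add 4 hours and 10 minutes leg 2 → 05:34 UTC.
Haldor is UTC−2:00, so local arrival = 05:34 − 2:00 = 03:34 on Sep 15.

03:34 on September 15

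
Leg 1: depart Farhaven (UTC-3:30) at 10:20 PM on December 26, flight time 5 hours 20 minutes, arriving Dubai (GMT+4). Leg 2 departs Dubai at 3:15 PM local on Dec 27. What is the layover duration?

4 hours 5 minutes

Convert departure to UTC: 10:20 PM + 3:30 = 1:50 AM UTC on Dec 27.
Add 5 hours and 20 minutes flight time → 7:10 AM UTC.
Dubai is UTC+4:00, so local arrival = 7:10 AM + 4:00 = 11:10 AM on Dec 27.
Layover = 3:15 PM − 11:10 AM = 4 hours 5 minutes.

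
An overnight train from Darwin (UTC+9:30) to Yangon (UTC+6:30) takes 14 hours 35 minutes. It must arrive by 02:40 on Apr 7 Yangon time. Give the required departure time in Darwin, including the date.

15:05 on April 6

Target arrival in UTC: 02:40 − 6:30 = 20:10 on Apr 6.
Subtract 14 hours and 35 minutes → departure 05:35 UTC on Apr 6.
Darwin is UTC+9:30: 05:35 + 9:30 = 15:05 on Apr 6.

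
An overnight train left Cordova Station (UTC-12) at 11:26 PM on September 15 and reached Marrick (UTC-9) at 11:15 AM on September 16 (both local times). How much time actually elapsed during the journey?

Departure in UTC: 11:26 PM + 12:00 = 11:26 AM on Sep 16.
Arrival in UTC: 11:15 AM + 9:00 = 8:15 PM on Sep 16.
Elapsed = 8:15 PM − 11:26 AM = 8 hours 49 minutes.

8 hours 49 minutes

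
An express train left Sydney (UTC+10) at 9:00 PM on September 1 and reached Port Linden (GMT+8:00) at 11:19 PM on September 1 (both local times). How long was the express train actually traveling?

4 hours 19 minutes

Departure in UTC: 9:00 PM − 10:00 = 11:00 AM on Sep 1.
Arrival in UTC: 11:19 PM − 8:00 = 3:19 PM on Sep 1.
Elapsed = 3:19 PM − 11:00 AM = 4 hours 19 minutes.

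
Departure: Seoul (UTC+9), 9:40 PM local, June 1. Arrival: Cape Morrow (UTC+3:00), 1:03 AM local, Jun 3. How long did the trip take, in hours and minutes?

Departure in UTC: 9:40 PM − 9:00 = 12:40 PM on Jun 1.
Arrival in UTC: 1:03 AM − 3:00 = 10:03 PM on Jun 2.
Elapsed = 10:03 PM − 12:40 PM (+1 day) = 33 hours 23 minutes.

33 hours 23 minutes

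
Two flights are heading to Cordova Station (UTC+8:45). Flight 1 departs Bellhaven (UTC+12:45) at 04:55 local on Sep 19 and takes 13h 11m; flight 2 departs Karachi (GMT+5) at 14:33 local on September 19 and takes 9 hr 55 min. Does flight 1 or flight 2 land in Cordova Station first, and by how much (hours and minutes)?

Flight 1 in UTC: 04:55 − 12:45 = 16:10 on Sep 18.
+13 hours and 11 minutes → arrive 05:21 UTC on Sep 19.
Flight 2 in UTC: 14:33 − 5:00 = 09:33 on Sep 19.
+9 hours 55 minutes → arrive 19:28 UTC on Sep 19.
Flight 1 lands earlier by 14 hours 7 minutes.

the first, by 14 hours 7 minutes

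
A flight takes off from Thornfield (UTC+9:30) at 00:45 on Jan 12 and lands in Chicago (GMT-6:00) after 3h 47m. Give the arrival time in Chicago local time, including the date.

13:02 on January 11

Chicago is 15:30 behind Thornfield.
After 3 hours and 47 minutes it is 04:32 in Thornfield.
Shift by the zone difference: 04:32 − 15:30 = 13:02 on Jan 11 in Chicago.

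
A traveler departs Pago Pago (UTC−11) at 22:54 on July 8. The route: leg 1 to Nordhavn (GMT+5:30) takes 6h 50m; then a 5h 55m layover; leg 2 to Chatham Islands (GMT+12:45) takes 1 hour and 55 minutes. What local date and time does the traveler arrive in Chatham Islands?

Convert departure to UTC: 22:54 + 11:00 = 09:54 UTC on Jul 9.
Add 6 hours 50 minutes leg 1 → 16:44 UTC.
Add 5 hours 55 minutes layover in Nordhavn → 22:39 UTC.
Add 1 hour and 55 minutes leg 2 → 00:34 UTC (Jul 10).
Chatham Islands is UTC+12:45, so local arrival = 00:34 + 12:45 = 13:19 on Jul 10.

13:19 on July 10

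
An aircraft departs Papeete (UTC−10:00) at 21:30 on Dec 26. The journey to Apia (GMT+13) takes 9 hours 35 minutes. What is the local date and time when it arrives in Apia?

06:05 on Dec 28

Apia is 23:00 ahead of Papeete.
After 9 hours 35 minutes it is 07:05 (Dec 27) in Papeete.
Shift by the zone difference: 07:05 + 23:00 = 06:05 on Dec 28 in Apia.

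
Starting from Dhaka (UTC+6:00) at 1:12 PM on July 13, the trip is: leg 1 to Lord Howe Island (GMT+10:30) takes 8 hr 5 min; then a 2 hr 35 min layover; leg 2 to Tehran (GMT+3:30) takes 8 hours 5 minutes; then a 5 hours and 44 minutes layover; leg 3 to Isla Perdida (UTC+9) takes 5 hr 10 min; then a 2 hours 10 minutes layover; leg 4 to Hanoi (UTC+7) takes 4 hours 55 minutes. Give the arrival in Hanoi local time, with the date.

Convert departure to UTC: 1:12 PM − 6:00 = 7:12 AM UTC on Jul 13.
Add 8 hours 5 minutes leg 1 → 3:17 PM UTC.
Add 2 hours and 35 minutes layover in Lord Howe Island → 5:52 PM UTC.
Add 8 hours and 5 minutes leg 2 → 1:57 AM UTC (Jul 14).
Add 5 hours 44 minutes layover in Tehran → 7:41 AM UTC.
Add 5 hours 10 minutes leg 3 → 12:51 PM UTC.
Add 2 hours 10 minutes layover in Isla Perdida → 3:01 PM UTC.
Add 4 hours and 55 minutes leg 4 → 7:56 PM UTC.
Hanoi is UTC+7:00, so local arrival = 7:56 PM + 7:00 = 2:56 AM on Jul 15.

2:56 AM on July 15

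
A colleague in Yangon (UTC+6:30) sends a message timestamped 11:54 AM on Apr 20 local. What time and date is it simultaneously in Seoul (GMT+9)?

Seoul is 2:30 ahead of Yangon.
Shift by the zone difference: 11:54 AM + 2:30 = 2:24 PM on Apr 20 in Seoul.

2:24 PM on April 20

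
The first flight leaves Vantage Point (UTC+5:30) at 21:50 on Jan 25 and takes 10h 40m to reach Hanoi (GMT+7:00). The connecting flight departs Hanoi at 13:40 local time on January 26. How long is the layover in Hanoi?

Convert departure to UTC: 21:50 − 5:30 = 16:20 UTC on Jan 25.
Add 10 hours and 40 minutes flight time → 03:00 UTC (Jan 26).
Hanoi is UTC+7:00, so local arrival = 03:00 + 7:00 = 10:00 on Jan 26.
Layover = 13:40 − 10:00 = 3 hours 40 minutes.

3 hours 40 minutes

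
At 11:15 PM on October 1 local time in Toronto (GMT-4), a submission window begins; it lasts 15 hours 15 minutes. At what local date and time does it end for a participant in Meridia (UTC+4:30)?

Convert start to UTC: 11:15 PM + 4:00 = 3:15 AM UTC on Oct 2.
Add 15 hours 15 minutes duration → 6:30 PM UTC.
Meridia is UTC+4:30, so local end time = 6:30 PM + 4:30 = 11:00 PM on Oct 2.

11:00 PM on October 2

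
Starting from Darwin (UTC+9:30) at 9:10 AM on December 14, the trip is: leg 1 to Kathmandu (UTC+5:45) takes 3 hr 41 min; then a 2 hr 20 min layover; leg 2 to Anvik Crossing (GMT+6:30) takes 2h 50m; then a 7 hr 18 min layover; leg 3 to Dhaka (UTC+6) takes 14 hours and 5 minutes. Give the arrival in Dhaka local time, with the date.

11:54 AM on December 15

Convert departure to UTC: 9:10 AM − 9:30 = 11:40 PM UTC on Dec 13.
Add 3 hours and 41 minutes leg 1 → 3:21 AM UTC (Dec 14).
Add 2 hours 20 minutes layover in Kathmandu → 5:41 AM UTC.
Add 2 hours 50 minutes leg 2 → 8:31 AM UTC.
Add 7 hours 18 minutes layover in Anvik Crossing → 3:49 PM UTC.
Add 14 hours 5 minutes leg 3 → 5:54 AM UTC (Dec 15).
Dhaka is UTC+6:00, so local arrival = 5:54 AM + 6:00 = 11:54 AM on Dec 15.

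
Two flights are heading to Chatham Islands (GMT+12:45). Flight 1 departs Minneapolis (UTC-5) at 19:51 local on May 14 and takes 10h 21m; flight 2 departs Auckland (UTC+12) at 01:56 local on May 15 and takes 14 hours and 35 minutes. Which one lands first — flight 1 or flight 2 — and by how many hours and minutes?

the second, by 6 hours 41 minutes

Flight 1 in UTC: 19:51 + 5:00 = 00:51 on May 15.
+10 hours 21 minutes → arrive 11:12 UTC on May 15.
Flight 2 in UTC: 01:56 − 12:00 = 13:56 on May 14.
+14 hours 35 minutes → arrive 04:31 UTC on May 15.
Flight 2 lands earlier by 6 hours 41 minutes.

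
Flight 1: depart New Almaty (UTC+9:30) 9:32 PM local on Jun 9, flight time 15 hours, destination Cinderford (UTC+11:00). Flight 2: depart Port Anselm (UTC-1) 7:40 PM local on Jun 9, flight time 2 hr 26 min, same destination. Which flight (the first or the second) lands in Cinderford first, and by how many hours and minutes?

Flight 1 in UTC: 9:32 PM − 9:30 = 12:02 PM on Jun 9.
+15 hours → arrive 3:02 AM UTC on Jun 10.
Flight 2 in UTC: 7:40 PM + 1:00 = 8:40 PM on Jun 9.
+2 hours 26 minutes → arrive 11:06 PM UTC on Jun 9.
Flight 2 lands earlier by 3 hours 56 minutes.

the second, by 3 hours 56 minutes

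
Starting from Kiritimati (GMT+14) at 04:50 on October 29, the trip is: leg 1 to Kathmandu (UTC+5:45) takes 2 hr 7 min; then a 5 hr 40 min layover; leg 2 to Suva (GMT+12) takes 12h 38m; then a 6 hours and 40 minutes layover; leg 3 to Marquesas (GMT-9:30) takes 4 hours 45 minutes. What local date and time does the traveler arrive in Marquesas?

Convert departure to UTC: 04:50 − 14:00 = 14:50 UTC on Oct 28.
Add 2 hours and 7 minutes leg 1 → 16:57 UTC.
Add 5 hours 40 minutes layover in Kathmandu → 22:37 UTC.
Add 12 hours 38 minutes leg 2 → 11:15 UTC (Oct 29).
Add 6 hours and 40 minutes layover in Suva → 17:55 UTC.
Add 4 hours 45 minutes leg 3 → 22:40 UTC.
Marquesas is UTC−9:30, so local arrival = 22:40 − 9:30 = 13:10 on Oct 29.

13:10 on October 29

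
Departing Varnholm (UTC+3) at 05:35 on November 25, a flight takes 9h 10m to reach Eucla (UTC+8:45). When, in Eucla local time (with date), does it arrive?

Convert departure to UTC: 05:35 − 3:00 = 02:35 UTC on Nov 25.
Add 9 hours 10 minutes travel time → 11:45 UTC.
Eucla is UTC+8:45, so local arrival = 11:45 + 8:45 = 20:30 on Nov 25.

20:30 on Nov 25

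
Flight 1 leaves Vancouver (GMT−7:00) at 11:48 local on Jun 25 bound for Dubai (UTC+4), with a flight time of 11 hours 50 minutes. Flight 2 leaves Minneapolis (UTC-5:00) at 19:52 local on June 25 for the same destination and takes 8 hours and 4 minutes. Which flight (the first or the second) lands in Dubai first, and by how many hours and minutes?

Flight 1 in UTC: 11:48 + 7:00 = 18:48 on Jun 25.
+11 hours and 50 minutes → arrive 06:38 UTC on Jun 26.
Flight 2 in UTC: 19:52 + 5:00 = 00:52 on Jun 26.
+8 hours 4 minutes → arrive 08:56 UTC on Jun 26.
Flight 1 lands earlier by 2 hours 18 minutes.

the first, by 2 hours 18 minutes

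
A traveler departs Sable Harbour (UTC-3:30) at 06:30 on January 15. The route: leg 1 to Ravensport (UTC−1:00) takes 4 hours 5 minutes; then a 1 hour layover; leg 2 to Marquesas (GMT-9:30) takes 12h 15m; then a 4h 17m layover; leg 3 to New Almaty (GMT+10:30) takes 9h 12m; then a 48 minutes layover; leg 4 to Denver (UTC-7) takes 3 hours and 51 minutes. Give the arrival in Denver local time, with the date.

Convert departure to UTC: 06:30 + 3:30 = 10:00 UTC on Jan 15.
Add 4 hours and 5 minutes leg 1 → 14:05 UTC.
Add 1 hour layover in Ravensport → 15:05 UTC.
Add 12 hours and 15 minutes leg 2 → 03:20 UTC (Jan 16).
Add 4 hours and 17 minutes layover in Marquesas → 07:37 UTC.
Add 9 hours and 12 minutes leg 3 → 16:49 UTC.
Add 48 minutes layover in New Almaty → 17:37 UTC.
Add 3 hours and 51 minutes leg 4 → 21:28 UTC.
Denver is UTC−7:00, so local arrival = 21:28 − 7:00 = 14:28 on Jan 16.

14:28 on January 16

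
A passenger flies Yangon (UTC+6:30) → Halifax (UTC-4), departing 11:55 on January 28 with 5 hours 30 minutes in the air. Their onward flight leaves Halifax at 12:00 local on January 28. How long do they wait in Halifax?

Convert departure to UTC: 11:55 − 6:30 = 05:25 UTC on Jan 28.
Add 5 hours 30 minutes flight time → 10:55 UTC.
Halifax is UTC−4:00, so local arrival = 10:55 − 4:00 = 06:55 on Jan 28.
Layover = 12:00 − 06:55 = 5 hours 5 minutes.

5 hours 5 minutes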